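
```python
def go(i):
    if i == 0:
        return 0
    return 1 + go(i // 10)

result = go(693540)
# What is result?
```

Count of digits of 693540: 6

Answer: 6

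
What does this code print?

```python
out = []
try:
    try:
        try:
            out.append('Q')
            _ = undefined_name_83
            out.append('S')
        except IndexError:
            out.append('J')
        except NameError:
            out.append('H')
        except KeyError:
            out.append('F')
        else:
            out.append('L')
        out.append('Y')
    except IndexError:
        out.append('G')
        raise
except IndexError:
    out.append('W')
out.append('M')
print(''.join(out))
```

Execution trace: 'Q' (inner try body) → 'H' (inner except NameError) → 'Y' (try body, no exception) → 'M' (after the try/except). Output: QHYM

Answer: QHYM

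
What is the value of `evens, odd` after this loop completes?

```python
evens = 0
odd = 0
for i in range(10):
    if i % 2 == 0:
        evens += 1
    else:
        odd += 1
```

Count evens and odds in range(10)
`evens, odd` takes the values: (0, 0) → (1, 0) → (1, 1) → (2, 1) → (2, 2) → (3, 2) → (3, 3) → (4, 3) → (4, 4) → (5, 4) → (5, 5)

Answer: 5, 5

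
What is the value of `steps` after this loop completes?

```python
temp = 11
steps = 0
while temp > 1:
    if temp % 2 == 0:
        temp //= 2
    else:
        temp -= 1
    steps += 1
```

Steps to reduce 11 to 1
`steps` takes the values: 0 → 1 → 2 → 3 → 4 → 5

Answer: 5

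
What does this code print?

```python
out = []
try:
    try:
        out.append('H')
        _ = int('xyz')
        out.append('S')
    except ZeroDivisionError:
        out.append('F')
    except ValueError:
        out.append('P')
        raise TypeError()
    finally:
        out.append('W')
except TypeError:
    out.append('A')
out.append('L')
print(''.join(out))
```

Execution trace: 'H' (inner try body) → 'P' (inner except ValueError) → 'W' (inner finally) → 'A' (outer except TypeError) → 'L' (after the try/except). Output: HPWAL

Answer: HPWAL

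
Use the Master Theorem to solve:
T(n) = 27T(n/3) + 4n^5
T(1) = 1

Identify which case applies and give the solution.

a=27, b=3, f(n)=4n^5. log_3(27) = 3. Since c=5 > 3 and the regularity condition holds (27(n/3)^5 = (27/3^5)n^5 with 27/3^5 < 1), Case 3 applies: T(n) = Θ(f(n)) = O(n^5).

Answer: O(n^5) - Case 3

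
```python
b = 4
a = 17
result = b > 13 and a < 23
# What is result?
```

Trace:
`b = 4` → b = 4
`a = 17` → a = 17
`result = b > 13 and a < 23` → result = False
So result = False

Answer: False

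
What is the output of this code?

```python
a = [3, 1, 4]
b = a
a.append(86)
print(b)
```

Key concept: basic list aliasing.
Step by step:
`a = [3, 1, 4]` → a = [3, 1, 4]
`b = a` → b = [3, 1, 4] (same object as a)
`a.append(86)` → a = [3, 1, 4, 86] (same object as b); b = [3, 1, 4, 86] (same object as a)
`print(b)` → prints [3, 1, 4, 86]

Answer: [3, 1, 4, 86]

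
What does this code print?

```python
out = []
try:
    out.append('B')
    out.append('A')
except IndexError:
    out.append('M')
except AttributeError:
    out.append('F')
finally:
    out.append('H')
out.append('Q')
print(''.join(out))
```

Execution trace: 'B' (try body) → 'A' (try body, no exception) → 'H' (finally) → 'Q' (after the try/except). Output: BAHQ

Answer: BAHQ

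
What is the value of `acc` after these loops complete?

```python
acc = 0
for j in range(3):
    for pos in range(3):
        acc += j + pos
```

Sum of all j+pos for j,pos in 3x3
`acc` takes the values: 0 → 1 → 3 → 4 → 6 → 9 → 11 → 14 → 18

Answer: 18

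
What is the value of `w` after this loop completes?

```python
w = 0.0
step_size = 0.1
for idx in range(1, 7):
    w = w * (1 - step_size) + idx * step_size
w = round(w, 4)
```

Moving average with lr=0.1
`w` takes the values: 0.0 → 0.1 → 0.29 → 0.561 → 0.9049 → 1.31441 → 1.782969 → 1.783

Answer: 1.783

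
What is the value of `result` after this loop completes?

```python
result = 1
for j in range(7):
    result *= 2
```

2^7 = 128
`result` takes the values: 1 → 2 → 4 → 8 → 16 → 32 → 64 → 128

Answer: 128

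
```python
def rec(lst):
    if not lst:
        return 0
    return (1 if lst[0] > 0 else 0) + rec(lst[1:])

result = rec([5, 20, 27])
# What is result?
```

Count of positive elements in [5, 20, 27] = 3

Answer: 3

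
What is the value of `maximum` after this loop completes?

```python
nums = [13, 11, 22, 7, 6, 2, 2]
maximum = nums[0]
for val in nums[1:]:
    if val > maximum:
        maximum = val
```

Maximum of [13, 11, 22, 7, 6, 2, 2]
`maximum` takes the values: 13 → 22

Answer: 22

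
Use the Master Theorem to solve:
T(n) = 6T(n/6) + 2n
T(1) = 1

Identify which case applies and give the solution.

a=6, b=6, f(n)=2n. log_6(6) = 1. Since c=1 = 1, Case 2 applies: T(n) = Θ(n^log_b(a) · log n) = O(n log n).

Answer: O(n log n) - Case 2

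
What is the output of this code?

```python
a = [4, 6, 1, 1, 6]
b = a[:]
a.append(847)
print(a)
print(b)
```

Key concept: slice [:] creates copy.
Step by step:
`a = [4, 6, 1, 1, 6]` → a = [4, 6, 1, 1, 6]
`b = a[:]` → b = [4, 6, 1, 1, 6]
`a.append(847)` → a = [4, 6, 1, 1, 6, 847]
`print(a)` → prints [4, 6, 1, 1, 6, 847]
`print(b)` → prints [4, 6, 1, 1, 6]

Answer:
[4, 6, 1, 1, 6, 847]
[4, 6, 1, 1, 6]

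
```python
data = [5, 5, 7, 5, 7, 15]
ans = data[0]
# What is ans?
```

Trace:
`data = [5, 5, 7, 5, 7, 15]` → data = [5, 5, 7, 5, 7, 15]
`ans = data[0]` → ans = 5
So ans = 5

Answer: 5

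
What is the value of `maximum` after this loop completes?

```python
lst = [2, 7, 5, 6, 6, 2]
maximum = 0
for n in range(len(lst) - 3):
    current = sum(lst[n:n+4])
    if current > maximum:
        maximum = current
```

Max sum of 4-element window in [2, 7, 5, 6, 6, 2]
`maximum` takes the values: 0 → 20 → 24

Answer: 24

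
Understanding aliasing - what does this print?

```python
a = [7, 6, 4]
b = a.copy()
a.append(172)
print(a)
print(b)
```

Key concept: list.copy() creates independent copy.
Step by step:
`a = [7, 6, 4]` → a = [7, 6, 4]
`b = a.copy()` → b = [7, 6, 4]
`a.append(172)` → a = [7, 6, 4, 172]
`print(a)` → prints [7, 6, 4, 172]
`print(b)` → prints [7, 6, 4]

Answer:
[7, 6, 4, 172]
[7, 6, 4]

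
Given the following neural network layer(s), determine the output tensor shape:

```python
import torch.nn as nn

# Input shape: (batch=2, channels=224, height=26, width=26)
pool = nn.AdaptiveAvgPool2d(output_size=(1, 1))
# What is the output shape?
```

Input: (2, 224, 26, 26) -> Output: (2, 224, 1, 1)

Answer: (2, 224, 1, 1)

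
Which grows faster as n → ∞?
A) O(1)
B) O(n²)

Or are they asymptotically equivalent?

O(1) vs O(n²): Higher order terms dominate.

Answer: B) O(n²) grows faster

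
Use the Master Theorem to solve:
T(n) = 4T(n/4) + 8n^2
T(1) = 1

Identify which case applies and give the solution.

a=4, b=4, f(n)=8n^2. log_4(4) = 1. Since c=2 > 1 and the regularity condition holds (4(n/4)^2 = (4/4^2)n^2 with 4/4^2 < 1), Case 3 applies: T(n) = Θ(f(n)) = O(n^2).

Answer: O(n^2) - Case 3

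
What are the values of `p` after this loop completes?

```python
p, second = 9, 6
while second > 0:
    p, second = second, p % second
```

GCD of 9 and 6
`p` takes the values: 9 → 6 → 3

Answer: 3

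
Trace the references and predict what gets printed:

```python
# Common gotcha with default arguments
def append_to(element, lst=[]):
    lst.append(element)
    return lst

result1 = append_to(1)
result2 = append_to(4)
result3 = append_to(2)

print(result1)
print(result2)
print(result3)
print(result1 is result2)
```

Key concept: mutable default argument gotcha.
Step by step:
`result1 = append_to(1)` → result1 = [1]
`result2 = append_to(4)` → result1 = [1, 4] (same object as result2); result2 = [1, 4] (same object as result1)
`result3 = append_to(2)` → result1 = [1, 4, 2] (same object as result2, result3); result2 = [1, 4, 2] (same object as result1, result3); result3 = [1, 4, 2] (same object as result1, result2)
`print(result1)` → prints [1, 4, 2]
`print(result2)` → prints [1, 4, 2]
`print(result3)` → prints [1, 4, 2]
`print(result1 is result2)` → prints True

Answer:
[1, 4, 2]
[1, 4, 2]
[1, 4, 2]
True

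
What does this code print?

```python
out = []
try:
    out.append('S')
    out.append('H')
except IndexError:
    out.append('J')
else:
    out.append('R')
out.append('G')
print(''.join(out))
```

Execution trace: 'S' (try body) → 'H' (try body, no exception) → 'R' (else) → 'G' (after the try/except). Output: SHRG

Answer: SHRG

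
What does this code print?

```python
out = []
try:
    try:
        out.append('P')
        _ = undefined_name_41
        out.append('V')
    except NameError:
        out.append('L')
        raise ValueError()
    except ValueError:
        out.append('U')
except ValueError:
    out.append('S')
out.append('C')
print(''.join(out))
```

Execution trace: 'P' (inner try body) → 'L' (inner except NameError) → 'S' (outer except ValueError) → 'C' (after the try/except). Output: PLSC

Answer: PLSC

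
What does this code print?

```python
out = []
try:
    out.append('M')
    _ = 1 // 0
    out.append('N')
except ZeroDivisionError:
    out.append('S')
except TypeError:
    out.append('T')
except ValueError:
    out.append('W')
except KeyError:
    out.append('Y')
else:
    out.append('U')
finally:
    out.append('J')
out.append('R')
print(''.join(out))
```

Execution trace: 'M' (try body) → 'S' (except ZeroDivisionError) → 'J' (finally) → 'R' (after the try/except). Output: MSJR

Answer: MSJR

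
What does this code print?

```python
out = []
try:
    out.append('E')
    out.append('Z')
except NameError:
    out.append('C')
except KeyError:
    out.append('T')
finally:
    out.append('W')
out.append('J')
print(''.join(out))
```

Execution trace: 'E' (try body) → 'Z' (try body, no exception) → 'W' (finally) → 'J' (after the try/except). Output: EZWJ

Answer: EZWJ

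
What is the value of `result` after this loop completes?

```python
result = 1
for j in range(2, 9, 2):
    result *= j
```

Product of even numbers 2 to 8
`result` takes the values: 1 → 2 → 8 → 48 → 384

Answer: 384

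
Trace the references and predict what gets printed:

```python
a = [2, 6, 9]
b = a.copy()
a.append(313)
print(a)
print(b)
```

Key concept: list.copy() creates independent copy.
Step by step:
`a = [2, 6, 9]` → a = [2, 6, 9]
`b = a.copy()` → b = [2, 6, 9]
`a.append(313)` → a = [2, 6, 9, 313]
`print(a)` → prints [2, 6, 9, 313]
`print(b)` → prints [2, 6, 9]

Answer:
[2, 6, 9, 313]
[2, 6, 9]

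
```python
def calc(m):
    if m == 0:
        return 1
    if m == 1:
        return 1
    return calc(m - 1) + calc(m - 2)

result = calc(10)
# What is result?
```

Build up from base cases: calc(0)=1, calc(1)=1, calc(2)=2, calc(3)=3, calc(4)=5, calc(5)=8, calc(6)=13, ..., calc(10)=89

Answer: 89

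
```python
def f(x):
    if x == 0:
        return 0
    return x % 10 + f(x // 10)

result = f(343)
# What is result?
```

Sum of digits of 343: 3 + 4 + 3 = 10

Answer: 10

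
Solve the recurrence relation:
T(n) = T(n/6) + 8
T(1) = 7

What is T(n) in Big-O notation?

Each step divides n by 6 and adds 8. After log_6(n) steps we reach T(1)=7. So T(n) = 8·log_6(n) + 7 = O(log n).

Answer: O(log n)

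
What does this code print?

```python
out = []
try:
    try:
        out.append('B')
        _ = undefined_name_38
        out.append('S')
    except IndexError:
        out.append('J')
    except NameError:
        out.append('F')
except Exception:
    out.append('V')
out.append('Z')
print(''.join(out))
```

Execution trace: 'B' (inner try body) → 'F' (inner except NameError) → 'Z' (after the try/except). Output: BFZ

Answer: BFZ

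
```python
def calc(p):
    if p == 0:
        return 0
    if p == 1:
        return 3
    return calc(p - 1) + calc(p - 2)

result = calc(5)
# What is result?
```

Build up from base cases: calc(0)=0, calc(1)=3, calc(2)=3, calc(3)=6, calc(4)=9, calc(5)=15

Answer: 15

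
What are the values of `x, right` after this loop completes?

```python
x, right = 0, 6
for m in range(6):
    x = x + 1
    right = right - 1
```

x goes 0→6, right goes 6→0
`x, right` takes the values: (0, 6) → (1, 6) → (1, 5) → (2, 5) → (2, 4) → (3, 4) → (3, 3) → (4, 3) → (4, 2) → (5, 2) → (5, 1) → (6, 1) → (6, 0)

Answer: 6, 0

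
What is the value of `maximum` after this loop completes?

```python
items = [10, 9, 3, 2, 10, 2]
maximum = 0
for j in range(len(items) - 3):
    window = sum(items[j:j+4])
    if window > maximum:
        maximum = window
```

Max sum of 4-element window in [10, 9, 3, 2, 10, 2]
`maximum` takes the values: 0 → 24

Answer: 24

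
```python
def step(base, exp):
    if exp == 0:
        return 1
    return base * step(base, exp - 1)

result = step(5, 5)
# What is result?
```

step(5, 5) = 5 * 5 * 5 * 5 * 5 = 3125

Answer: 3125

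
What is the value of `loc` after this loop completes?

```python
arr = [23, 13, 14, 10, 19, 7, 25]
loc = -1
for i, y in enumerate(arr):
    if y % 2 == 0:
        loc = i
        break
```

First even number index in [23, 13, 14, 10, 19, 7, 25]
`loc` takes the values: -1 → 2

Answer: 2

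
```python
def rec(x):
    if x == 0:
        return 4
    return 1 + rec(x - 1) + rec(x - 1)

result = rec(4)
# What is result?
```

rec(x) = 1 + 2·rec(x-1), rec(0)=4. Closed form: (4+1)·2^4 - 1 = 79.

Answer: 79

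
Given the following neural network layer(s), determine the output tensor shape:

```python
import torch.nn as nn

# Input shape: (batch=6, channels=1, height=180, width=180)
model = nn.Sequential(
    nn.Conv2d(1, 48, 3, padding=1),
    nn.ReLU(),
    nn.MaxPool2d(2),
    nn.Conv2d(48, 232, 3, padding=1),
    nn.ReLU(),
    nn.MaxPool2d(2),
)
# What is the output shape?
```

Input: (6, 1, 180, 180) -> after first Conv2d: (6, 48, 180, 180) -> after first MaxPool2d: (6, 48, 90, 90) -> after second Conv2d: (6, 232, 90, 90) -> Output: (6, 232, 45, 45)

Answer: (6, 232, 45, 45)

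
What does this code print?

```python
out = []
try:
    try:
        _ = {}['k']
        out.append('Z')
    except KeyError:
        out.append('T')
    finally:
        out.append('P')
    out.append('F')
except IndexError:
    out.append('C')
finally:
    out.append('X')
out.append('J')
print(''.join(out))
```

Execution trace: 'T' (inner except KeyError) → 'P' (inner finally) → 'F' (try body, no exception) → 'X' (finally) → 'J' (after the try/except). Output: TPFXJ

Answer: TPFXJ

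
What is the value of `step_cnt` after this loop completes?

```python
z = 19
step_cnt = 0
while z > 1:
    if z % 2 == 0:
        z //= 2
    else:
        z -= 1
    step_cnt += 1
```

Steps to reduce 19 to 1
`step_cnt` takes the values: 0 → 1 → 2 → 3 → 4 → 5 → 6

Answer: 6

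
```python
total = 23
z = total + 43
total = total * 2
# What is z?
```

Trace:
`total = 23` → total = 23
`z = total + 43` → z = 66
`total = total * 2` → total = 46
So z = 66

Answer: 66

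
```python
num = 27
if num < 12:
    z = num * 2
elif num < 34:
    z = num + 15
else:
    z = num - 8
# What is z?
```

Trace:
`num = 27` → num = 27
`if num < 12: ...` → num < 12 is False, num < 34 is True → z = 42
So z = 42

Answer: 42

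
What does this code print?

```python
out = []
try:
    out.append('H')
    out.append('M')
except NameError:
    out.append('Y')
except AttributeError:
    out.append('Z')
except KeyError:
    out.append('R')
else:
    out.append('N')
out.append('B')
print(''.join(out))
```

Execution trace: 'H' (try body) → 'M' (try body, no exception) → 'N' (else) → 'B' (after the try/except). Output: HMNB

Answer: HMNB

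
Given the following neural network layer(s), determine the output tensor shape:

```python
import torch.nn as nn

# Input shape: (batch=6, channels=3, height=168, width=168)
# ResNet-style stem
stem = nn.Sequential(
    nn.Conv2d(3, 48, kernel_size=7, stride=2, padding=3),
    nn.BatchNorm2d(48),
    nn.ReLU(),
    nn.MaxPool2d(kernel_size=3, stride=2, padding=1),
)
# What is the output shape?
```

Input: (6, 3, 168, 168) -> after Conv2d 7x7 stride=2: (6, 48, 84, 84) -> Output: (6, 48, 42, 42)

Answer: (6, 48, 42, 42)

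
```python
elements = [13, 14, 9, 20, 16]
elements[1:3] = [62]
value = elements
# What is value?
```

Trace:
`elements = [13, 14, 9, 20, 16]` → elements = [13, 14, 9, 20, 16]
`elements[1:3] = [62]` → elements = [13, 62, 20, 16]
`value = elements` → value = [13, 62, 20, 16]
So value = [13, 62, 20, 16]

Answer: [13, 62, 20, 16]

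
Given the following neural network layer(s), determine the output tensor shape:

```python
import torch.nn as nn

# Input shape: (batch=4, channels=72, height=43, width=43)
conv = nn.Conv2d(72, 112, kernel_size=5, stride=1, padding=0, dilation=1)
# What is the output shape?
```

Input: (4, 72, 43, 43) -> Output: (4, 112, 39, 39)

Answer: (4, 112, 39, 39)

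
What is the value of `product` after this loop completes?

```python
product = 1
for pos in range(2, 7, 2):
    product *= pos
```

Product of even numbers 2 to 6
`product` takes the values: 1 → 2 → 8 → 48

Answer: 48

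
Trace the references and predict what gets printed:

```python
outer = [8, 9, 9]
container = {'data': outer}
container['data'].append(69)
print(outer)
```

Key concept: dict holds reference to list.
Step by step:
`outer = [8, 9, 9]` → outer = [8, 9, 9]
`container = {'data': outer}` → container = {'data': [8, 9, 9]}
`container['data'].append(69)` → outer = [8, 9, 9, 69]; container = {'data': [8, 9, 9, 69]}
`print(outer)` → prints [8, 9, 9, 69]

Answer: [8, 9, 9, 69]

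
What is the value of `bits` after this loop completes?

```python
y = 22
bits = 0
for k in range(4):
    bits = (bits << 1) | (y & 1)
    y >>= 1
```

Reverse lowest 4 bits of 22
`bits` takes the values: 0 → 1 → 3 → 6

Answer: 6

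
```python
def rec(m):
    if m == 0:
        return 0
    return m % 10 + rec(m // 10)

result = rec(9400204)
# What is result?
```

Sum of digits of 9400204: 4 + 0 + 2 + 0 + 0 + 4 + 9 = 19

Answer: 19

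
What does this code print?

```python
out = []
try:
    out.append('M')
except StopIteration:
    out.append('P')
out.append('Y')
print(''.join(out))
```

Execution trace: 'M' (try body, no exception) → 'Y' (after the try/except). Output: MY

Answer: MY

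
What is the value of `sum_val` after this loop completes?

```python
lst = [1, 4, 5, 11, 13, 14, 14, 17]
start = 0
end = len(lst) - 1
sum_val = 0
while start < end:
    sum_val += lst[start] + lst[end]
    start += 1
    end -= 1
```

Sum of pairs from ends
`sum_val` takes the values: 0 → 18 → 36 → 55 → 79

Answer: 79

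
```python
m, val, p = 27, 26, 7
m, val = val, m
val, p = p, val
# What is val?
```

Trace:
`m, val, p = 27, 26, 7` → m = 27; val = 26; p = 7
`m, val = val, m` → m = 26; val = 27
`val, p = p, val` → val = 7; p = 27
So val = 7

Answer: 7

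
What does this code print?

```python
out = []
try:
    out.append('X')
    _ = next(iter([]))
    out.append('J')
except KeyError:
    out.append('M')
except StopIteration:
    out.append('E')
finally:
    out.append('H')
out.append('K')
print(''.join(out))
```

Execution trace: 'X' (try body) → 'E' (except StopIteration) → 'H' (finally) → 'K' (after the try/except). Output: XEHK

Answer: XEHK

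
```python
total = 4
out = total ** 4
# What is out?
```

Trace:
`total = 4` → total = 4
`out = total ** 4` → out = 256
So out = 256

Answer: 256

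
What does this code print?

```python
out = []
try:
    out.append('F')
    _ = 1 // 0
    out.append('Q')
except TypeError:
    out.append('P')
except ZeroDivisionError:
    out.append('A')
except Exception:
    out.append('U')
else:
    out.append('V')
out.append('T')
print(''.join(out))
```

Execution trace: 'F' (try body) → 'A' (except ZeroDivisionError) → 'T' (after the try/except). Output: FAT

Answer: FAT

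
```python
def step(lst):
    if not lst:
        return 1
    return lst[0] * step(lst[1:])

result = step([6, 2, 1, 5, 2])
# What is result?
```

Product over [6, 2, 1, 5, 2] = 6 * 2 * 1 * 5 * 2 = 120

Answer: 120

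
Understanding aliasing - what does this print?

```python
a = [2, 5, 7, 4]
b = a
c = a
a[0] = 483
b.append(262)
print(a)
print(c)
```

Key concept: multiple aliases.
Step by step:
`a = [2, 5, 7, 4]` → a = [2, 5, 7, 4]
`b = a` → b = [2, 5, 7, 4] (same object as a)
`c = a` → c = [2, 5, 7, 4] (same object as a, b)
`a[0] = 483` → a = [483, 5, 7, 4] (same object as b, c); b = [483, 5, 7, 4] (same object as a, c); c = [483, 5, 7, 4] (same object as a, b)
`b.append(262)` → a = [483, 5, 7, 4, 262] (same object as b, c); b = [483, 5, 7, 4, 262] (same object as a, c); c = [483, 5, 7, 4, 262] (same object as a, b)
`print(a)` → prints [483, 5, 7, 4, 262]
`print(c)` → prints [483, 5, 7, 4, 262]

Answer:
[483, 5, 7, 4, 262]
[483, 5, 7, 4, 262]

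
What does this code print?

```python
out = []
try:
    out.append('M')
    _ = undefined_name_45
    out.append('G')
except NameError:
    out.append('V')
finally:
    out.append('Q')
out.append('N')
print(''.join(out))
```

Execution trace: 'M' (try body) → 'V' (except NameError) → 'Q' (finally) → 'N' (after the try/except). Output: MVQN

Answer: MVQN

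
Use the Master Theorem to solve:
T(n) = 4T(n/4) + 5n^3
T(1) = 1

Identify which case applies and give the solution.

a=4, b=4, f(n)=5n^3. log_4(4) = 1. Since c=3 > 1 and the regularity condition holds (4(n/4)^3 = (4/4^3)n^3 with 4/4^3 < 1), Case 3 applies: T(n) = Θ(f(n)) = O(n^3).

Answer: O(n^3) - Case 3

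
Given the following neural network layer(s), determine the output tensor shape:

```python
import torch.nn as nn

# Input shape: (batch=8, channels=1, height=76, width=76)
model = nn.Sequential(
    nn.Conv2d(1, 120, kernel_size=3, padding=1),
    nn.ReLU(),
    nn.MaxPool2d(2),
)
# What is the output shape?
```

Input: (8, 1, 76, 76) -> after Conv2d: (8, 120, 76, 76) -> after ReLU: (8, 120, 76, 76) -> Output: (8, 120, 38, 38)

Answer: (8, 120, 38, 38)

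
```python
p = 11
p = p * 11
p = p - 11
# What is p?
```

Trace:
`p = 11` → p = 11
`p = p * 11` → p = 121
`p = p - 11` → p = 110
So p = 110

Answer: 110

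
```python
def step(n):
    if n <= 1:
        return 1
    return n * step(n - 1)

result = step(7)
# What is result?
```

step(7) = 7 * 6 * 5 * 4 * 3 * 2 * 1 = 5040

Answer: 5040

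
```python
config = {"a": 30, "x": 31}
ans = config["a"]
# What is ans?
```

Trace:
`config = {"a": 30, "x": 31}` → config = {'a': 30, 'x': 31}
`ans = config["a"]` → ans = 30
So ans = 30

Answer: 30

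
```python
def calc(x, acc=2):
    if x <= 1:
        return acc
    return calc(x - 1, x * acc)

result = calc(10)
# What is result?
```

Accumulator trace (n, acc): (10, 2) -> (9, 20) -> (8, 180) -> (7, 1440) -> (6, 10080) -> (5, 60480) -> (4, 302400) -> (3, 1209600) -> (2, 3628800) -> (1, 7257600) -> return 7257600

Answer: 7257600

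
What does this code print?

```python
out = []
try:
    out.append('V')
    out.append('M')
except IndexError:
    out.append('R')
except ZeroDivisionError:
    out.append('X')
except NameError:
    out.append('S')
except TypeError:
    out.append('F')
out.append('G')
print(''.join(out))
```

Execution trace: 'V' (try body) → 'M' (try body, no exception) → 'G' (after the try/except). Output: VMG

Answer: VMG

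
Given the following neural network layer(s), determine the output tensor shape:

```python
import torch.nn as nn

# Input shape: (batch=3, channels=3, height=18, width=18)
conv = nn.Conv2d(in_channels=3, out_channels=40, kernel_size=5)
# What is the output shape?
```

Input: (3, 3, 18, 18) -> Output: (3, 40, 14, 14)

Answer: (3, 40, 14, 14)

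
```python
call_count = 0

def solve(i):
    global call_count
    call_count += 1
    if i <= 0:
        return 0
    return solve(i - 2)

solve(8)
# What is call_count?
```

Linear recursion stepping by 2: 5 calls from i=8 down to ≤0.

Answer: 5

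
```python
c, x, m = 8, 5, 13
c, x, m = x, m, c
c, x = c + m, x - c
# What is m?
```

Trace:
`c, x, m = 8, 5, 13` → c = 8; x = 5; m = 13
`c, x, m = x, m, c` → c = 5; x = 13; m = 8
`c, x = c + m, x - c` → c = 13; x = 8
So m = 8

Answer: 8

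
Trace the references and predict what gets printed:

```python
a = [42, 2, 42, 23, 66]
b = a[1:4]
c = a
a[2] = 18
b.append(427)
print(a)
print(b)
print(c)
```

Key concept: slice vs alias.
Step by step:
`a = [42, 2, 42, 23, 66]` → a = [42, 2, 42, 23, 66]
`b = a[1:4]` → b = [2, 42, 23]
`c = a` → c = [42, 2, 42, 23, 66] (same object as a)
`a[2] = 18` → a = [42, 2, 18, 23, 66] (same object as c); c = [42, 2, 18, 23, 66] (same object as a)
`b.append(427)` → b = [2, 42, 23, 427]
`print(a)` → prints [42, 2, 18, 23, 66]
`print(b)` → prints [2, 42, 23, 427]
`print(c)` → prints [42, 2, 18, 23, 66]

Answer:
[42, 2, 18, 23, 66]
[2, 42, 23, 427]
[42, 2, 18, 23, 66]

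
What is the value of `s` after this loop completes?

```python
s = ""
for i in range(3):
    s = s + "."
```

Repeat '.' 3 times
`s` takes the values: "" → "." → ".." → "..."

Answer: "..."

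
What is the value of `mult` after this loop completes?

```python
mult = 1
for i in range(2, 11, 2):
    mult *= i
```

Product of even numbers 2 to 10
`mult` takes the values: 1 → 2 → 8 → 48 → 384 → 3840

Answer: 3840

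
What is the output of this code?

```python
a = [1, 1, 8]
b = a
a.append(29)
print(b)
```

Key concept: basic list aliasing.
Step by step:
`a = [1, 1, 8]` → a = [1, 1, 8]
`b = a` → b = [1, 1, 8] (same object as a)
`a.append(29)` → a = [1, 1, 8, 29] (same object as b); b = [1, 1, 8, 29] (same object as a)
`print(b)` → prints [1, 1, 8, 29]

Answer: [1, 1, 8, 29]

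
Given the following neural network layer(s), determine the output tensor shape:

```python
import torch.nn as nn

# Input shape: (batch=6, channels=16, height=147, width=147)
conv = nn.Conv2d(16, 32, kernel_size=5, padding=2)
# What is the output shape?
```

Input: (6, 16, 147, 147) -> Output: (6, 32, 147, 147)

Answer: (6, 32, 147, 147)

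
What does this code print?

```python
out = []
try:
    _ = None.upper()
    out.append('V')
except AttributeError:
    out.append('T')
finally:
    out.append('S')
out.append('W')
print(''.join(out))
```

Execution trace: 'T' (except AttributeError) → 'S' (finally) → 'W' (after the try/except). Output: TSW

Answer: TSW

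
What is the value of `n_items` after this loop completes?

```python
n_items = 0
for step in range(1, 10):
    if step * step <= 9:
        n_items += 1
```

Count numbers where step² ≤ 9
`n_items` takes the values: 0 → 1 → 2 → 3

Answer: 3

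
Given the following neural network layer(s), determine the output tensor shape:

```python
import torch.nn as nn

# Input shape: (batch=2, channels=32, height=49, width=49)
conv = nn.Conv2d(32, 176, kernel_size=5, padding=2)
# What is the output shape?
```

Input: (2, 32, 49, 49) -> Output: (2, 176, 49, 49)

Answer: (2, 176, 49, 49)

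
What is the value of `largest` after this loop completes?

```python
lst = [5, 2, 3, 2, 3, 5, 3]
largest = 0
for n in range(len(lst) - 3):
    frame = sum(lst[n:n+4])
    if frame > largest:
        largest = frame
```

Max sum of 4-element window in [5, 2, 3, 2, 3, 5, 3]
`largest` takes the values: 0 → 12 → 13

Answer: 13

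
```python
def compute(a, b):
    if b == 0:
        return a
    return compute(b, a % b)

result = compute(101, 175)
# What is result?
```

compute(101, 175) -> compute(175, 101) -> compute(101, 74) -> compute(74, 27) -> compute(27, 20) -> compute(20, 7) -> compute(7, 6) -> compute(6, 1) -> compute(1, 0) -> 1

Answer: 1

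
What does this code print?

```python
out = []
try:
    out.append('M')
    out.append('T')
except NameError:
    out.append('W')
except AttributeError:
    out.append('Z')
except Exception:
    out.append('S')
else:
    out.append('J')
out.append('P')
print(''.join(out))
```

Execution trace: 'M' (try body) → 'T' (try body, no exception) → 'J' (else) → 'P' (after the try/except). Output: MTJP

Answer: MTJP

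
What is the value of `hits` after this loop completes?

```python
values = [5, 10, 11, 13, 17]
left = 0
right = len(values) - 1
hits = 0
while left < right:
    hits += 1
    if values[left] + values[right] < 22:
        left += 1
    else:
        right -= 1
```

Steps to find pair summing to 22
`hits` takes the values: 0 → 1 → 2 → 3 → 4

Answer: 4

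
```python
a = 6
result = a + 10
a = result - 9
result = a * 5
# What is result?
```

Trace:
`a = 6` → a = 6
`result = a + 10` → result = 16
`a = result - 9` → a = 7
`result = a * 5` → result = 35
So result = 35

Answer: 35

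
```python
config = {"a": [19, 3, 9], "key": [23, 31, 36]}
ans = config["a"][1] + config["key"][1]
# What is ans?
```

Trace:
`config = {"a": [19, 3, 9], "key": [23, 31, 36]}` → config = {'a': [19, 3, 9], 'key': [23, 31, 36]}
`ans = config["a"][1] + config["key"][1]` → ans = 34
So ans = 34

Answer: 34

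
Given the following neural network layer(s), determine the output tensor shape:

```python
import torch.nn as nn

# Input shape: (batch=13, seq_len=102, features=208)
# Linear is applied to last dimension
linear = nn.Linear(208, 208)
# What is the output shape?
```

Input: (13, 102, 208) -> Output: (13, 102, 208)

Answer: (13, 102, 208)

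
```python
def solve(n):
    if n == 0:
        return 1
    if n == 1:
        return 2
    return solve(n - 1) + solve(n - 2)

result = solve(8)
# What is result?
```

Build up from base cases: solve(0)=1, solve(1)=2, solve(2)=3, solve(3)=5, solve(4)=8, solve(5)=13, solve(6)=21, ..., solve(8)=55

Answer: 55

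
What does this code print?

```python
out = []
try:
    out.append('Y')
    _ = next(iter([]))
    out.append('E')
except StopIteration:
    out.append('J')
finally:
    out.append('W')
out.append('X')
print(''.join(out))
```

Execution trace: 'Y' (try body) → 'J' (except StopIteration) → 'W' (finally) → 'X' (after the try/except). Output: YJWX

Answer: YJWX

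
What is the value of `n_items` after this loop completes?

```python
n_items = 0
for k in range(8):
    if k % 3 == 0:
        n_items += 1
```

Count numbers divisible by 3 in range(8)
`n_items` takes the values: 0 → 1 → 2 → 3

Answer: 3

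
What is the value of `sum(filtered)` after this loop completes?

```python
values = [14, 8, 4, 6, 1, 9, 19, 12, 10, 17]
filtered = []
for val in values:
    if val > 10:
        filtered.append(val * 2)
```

Sum of doubled values > 10
`filtered` takes the values: [] → [28] → [28, 38] → [28, 38, 24] → [28, 38, 24, 34]
So `sum(filtered)` = 124

Answer: 124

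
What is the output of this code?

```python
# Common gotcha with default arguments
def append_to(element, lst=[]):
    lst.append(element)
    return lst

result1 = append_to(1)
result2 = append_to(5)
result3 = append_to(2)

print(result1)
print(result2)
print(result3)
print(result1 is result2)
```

Key concept: mutable default argument gotcha.
Step by step:
`result1 = append_to(1)` → result1 = [1]
`result2 = append_to(5)` → result1 = [1, 5] (same object as result2); result2 = [1, 5] (same object as result1)
`result3 = append_to(2)` → result1 = [1, 5, 2] (same object as result2, result3); result2 = [1, 5, 2] (same object as result1, result3); result3 = [1, 5, 2] (same object as result1, result2)
`print(result1)` → prints [1, 5, 2]
`print(result2)` → prints [1, 5, 2]
`print(result3)` → prints [1, 5, 2]
`print(result1 is result2)` → prints True

Answer:
[1, 5, 2]
[1, 5, 2]
[1, 5, 2]
True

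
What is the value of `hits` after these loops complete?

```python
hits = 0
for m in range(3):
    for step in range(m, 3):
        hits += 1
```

Upper triangle: 3 + 2 + ... + 1
`hits` takes the values: 0 → 1 → 2 → 3 → 4 → 5 → 6

Answer: 6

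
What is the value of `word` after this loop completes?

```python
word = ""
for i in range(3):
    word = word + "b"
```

Repeat 'b' 3 times
`word` takes the values: "" → "b" → "bb" → "bbb"

Answer: "bbb"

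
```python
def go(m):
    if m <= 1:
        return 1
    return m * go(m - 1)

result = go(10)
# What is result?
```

go(10) = 10 * 9 * 8 * 7 * 6 * 5 * 4 * 3 * 2 * 1 = 3628800

Answer: 3628800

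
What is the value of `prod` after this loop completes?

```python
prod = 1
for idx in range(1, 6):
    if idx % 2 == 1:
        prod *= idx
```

Product of odd numbers 1 to 5
`prod` takes the values: 1 → 3 → 15

Answer: 15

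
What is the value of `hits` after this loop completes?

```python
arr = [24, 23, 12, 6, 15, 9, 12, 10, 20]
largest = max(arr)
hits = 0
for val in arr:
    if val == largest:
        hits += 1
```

Count of max value 24 in [24, 23, 12, 6, 15, 9, 12, 10, 20]
`hits` takes the values: 0 → 1

Answer: 1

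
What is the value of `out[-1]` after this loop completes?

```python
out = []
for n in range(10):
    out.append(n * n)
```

Last element of squares 0 to 9
`out` takes the values: [] → [0] → [0, 1] → [0, 1, 4] → [0, 1, 4, 9] → [0, 1, 4, 9, 16] → [0, 1, 4, 9, 16, 25] → [0, 1, 4, 9, 16, 25, 36] → [0, 1, 4, 9, 16, 25, 36, 49] → [0, 1, 4, 9, 16, 25, 36, 49, 64] → [0, 1, 4, 9, 16, 25, 36, 49, 64, 81]
So `out[-1]` = 81

Answer: 81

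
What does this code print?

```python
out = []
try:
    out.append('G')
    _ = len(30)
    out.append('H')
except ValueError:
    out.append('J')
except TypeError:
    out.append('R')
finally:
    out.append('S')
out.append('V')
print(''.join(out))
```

Execution trace: 'G' (try body) → 'R' (except TypeError) → 'S' (finally) → 'V' (after the try/except). Output: GRSV

Answer: GRSV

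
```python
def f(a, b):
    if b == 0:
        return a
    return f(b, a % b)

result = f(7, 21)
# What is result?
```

f(7, 21) -> f(21, 7) -> f(7, 0) -> 7

Answer: 7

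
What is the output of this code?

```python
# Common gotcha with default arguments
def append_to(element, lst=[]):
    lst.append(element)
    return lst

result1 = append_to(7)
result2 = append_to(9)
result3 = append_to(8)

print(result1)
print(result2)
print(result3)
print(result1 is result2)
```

Key concept: mutable default argument gotcha.
Step by step:
`result1 = append_to(7)` → result1 = [7]
`result2 = append_to(9)` → result1 = [7, 9] (same object as result2); result2 = [7, 9] (same object as result1)
`result3 = append_to(8)` → result1 = [7, 9, 8] (same object as result2, result3); result2 = [7, 9, 8] (same object as result1, result3); result3 = [7, 9, 8] (same object as result1, result2)
`print(result1)` → prints [7, 9, 8]
`print(result2)` → prints [7, 9, 8]
`print(result3)` → prints [7, 9, 8]
`print(result1 is result2)` → prints True

Answer:
[7, 9, 8]
[7, 9, 8]
[7, 9, 8]
True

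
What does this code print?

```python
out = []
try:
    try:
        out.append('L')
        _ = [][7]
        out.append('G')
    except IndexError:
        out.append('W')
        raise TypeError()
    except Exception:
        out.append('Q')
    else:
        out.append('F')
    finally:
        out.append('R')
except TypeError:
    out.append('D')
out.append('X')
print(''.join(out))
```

Execution trace: 'L' (inner try body) → 'W' (inner except IndexError) → 'R' (inner finally) → 'D' (outer except TypeError) → 'X' (after the try/except). Output: LWRDX

Answer: LWRDX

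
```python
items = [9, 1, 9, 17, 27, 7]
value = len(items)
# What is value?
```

Trace:
`items = [9, 1, 9, 17, 27, 7]` → items = [9, 1, 9, 17, 27, 7]
`value = len(items)` → value = 6
So value = 6

Answer: 6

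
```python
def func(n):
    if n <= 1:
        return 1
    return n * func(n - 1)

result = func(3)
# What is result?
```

func(3) = 3 * 2 * 1 = 6

Answer: 6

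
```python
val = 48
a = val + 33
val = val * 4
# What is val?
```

Trace:
`val = 48` → val = 48
`a = val + 33` → a = 81
`val = val * 4` → val = 192
So val = 192

Answer: 192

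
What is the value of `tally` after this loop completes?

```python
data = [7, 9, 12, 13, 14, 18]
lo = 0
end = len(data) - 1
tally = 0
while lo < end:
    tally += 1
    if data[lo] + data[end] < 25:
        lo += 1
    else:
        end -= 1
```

Steps to find pair summing to 25
`tally` takes the values: 0 → 1 → 2 → 3 → 4 → 5

Answer: 5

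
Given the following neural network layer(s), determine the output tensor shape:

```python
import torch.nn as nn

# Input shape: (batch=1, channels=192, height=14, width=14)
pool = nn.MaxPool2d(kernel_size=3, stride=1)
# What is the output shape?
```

Input: (1, 192, 14, 14) -> Output: (1, 192, 12, 12)

Answer: (1, 192, 12, 12)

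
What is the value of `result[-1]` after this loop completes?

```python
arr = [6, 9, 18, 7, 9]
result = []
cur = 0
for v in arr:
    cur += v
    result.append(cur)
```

Cumulative sum ends at 49
`result` takes the values: [] → [6] → [6, 15] → [6, 15, 33] → [6, 15, 33, 40] → [6, 15, 33, 40, 49]
So `result[-1]` = 49

Answer: 49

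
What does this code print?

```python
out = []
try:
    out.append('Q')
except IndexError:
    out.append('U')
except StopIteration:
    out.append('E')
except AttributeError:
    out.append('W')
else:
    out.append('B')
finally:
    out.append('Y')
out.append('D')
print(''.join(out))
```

Execution trace: 'Q' (try body, no exception) → 'B' (else) → 'Y' (finally) → 'D' (after the try/except). Output: QBYD

Answer: QBYD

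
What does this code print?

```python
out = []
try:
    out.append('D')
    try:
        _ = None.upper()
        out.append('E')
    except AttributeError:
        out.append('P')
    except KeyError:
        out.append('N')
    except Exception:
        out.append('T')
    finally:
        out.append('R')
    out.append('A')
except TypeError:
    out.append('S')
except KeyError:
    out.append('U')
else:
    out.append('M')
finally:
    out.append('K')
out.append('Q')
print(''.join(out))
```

Execution trace: 'D' (try body) → 'P' (inner except AttributeError) → 'R' (inner finally) → 'A' (try body, no exception) → 'M' (else) → 'K' (finally) → 'Q' (after the try/except). Output: DPRAMKQ

Answer: DPRAMKQ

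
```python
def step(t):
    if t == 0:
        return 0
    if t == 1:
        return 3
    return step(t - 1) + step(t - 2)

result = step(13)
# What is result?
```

Build up from base cases: step(0)=0, step(1)=3, step(2)=3, step(3)=6, step(4)=9, step(5)=15, step(6)=24, ..., step(13)=699

Answer: 699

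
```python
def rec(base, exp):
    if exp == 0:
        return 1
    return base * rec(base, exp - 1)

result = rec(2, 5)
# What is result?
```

rec(2, 5) = 2 * 2 * 2 * 2 * 2 = 32

Answer: 32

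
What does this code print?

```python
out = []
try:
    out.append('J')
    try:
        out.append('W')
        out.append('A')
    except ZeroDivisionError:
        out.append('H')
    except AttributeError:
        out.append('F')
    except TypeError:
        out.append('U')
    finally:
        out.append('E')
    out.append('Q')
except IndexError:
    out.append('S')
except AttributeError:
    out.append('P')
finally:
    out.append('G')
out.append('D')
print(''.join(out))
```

Execution trace: 'J' (try body) → 'W' (inner try body) → 'A' (inner try body, no exception) → 'E' (inner finally) → 'Q' (try body, no exception) → 'G' (finally) → 'D' (after the try/except). Output: JWAEQGD

Answer: JWAEQGD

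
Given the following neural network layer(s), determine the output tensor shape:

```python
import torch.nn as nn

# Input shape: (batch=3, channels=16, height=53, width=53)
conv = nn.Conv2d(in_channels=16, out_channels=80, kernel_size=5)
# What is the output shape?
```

Input: (3, 16, 53, 53) -> Output: (3, 80, 49, 49)

Answer: (3, 80, 49, 49)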